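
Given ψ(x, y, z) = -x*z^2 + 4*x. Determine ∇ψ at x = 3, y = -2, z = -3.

(-5, 0, 18)

∂ψ/∂x = -z^2 + 4
∂ψ/∂y = 0
∂ψ/∂z = -2*x*z
∇ψ = (-z^2 + 4, 0, -2*x*z)
At (3, -2, -3): (-5, 0, 18).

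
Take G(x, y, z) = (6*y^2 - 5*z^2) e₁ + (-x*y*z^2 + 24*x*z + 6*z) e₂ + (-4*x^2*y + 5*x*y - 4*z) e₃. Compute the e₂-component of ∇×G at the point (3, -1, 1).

-29

(∇×G)_2 = ∂G₁/∂z − ∂G₃/∂x
= -10*z − (-8*x*y + 5*y)
= 8*x*y - 5*y - 10*z
At (3, -1, 1): -29.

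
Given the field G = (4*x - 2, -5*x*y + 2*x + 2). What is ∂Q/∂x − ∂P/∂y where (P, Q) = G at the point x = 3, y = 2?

∂G₂/∂x = -5*y + 2
∂G₁/∂y = 0
Scalar curl = -5*y + 2
At (3, 2): -8.

-8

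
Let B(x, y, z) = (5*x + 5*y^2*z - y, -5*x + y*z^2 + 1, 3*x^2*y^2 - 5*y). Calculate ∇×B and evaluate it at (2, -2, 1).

(-49, -28, 16)

(∇×B)₁ = ∂B₃/∂y − ∂B₂/∂z = 6*x^2*y - 2*y*z - 5
(∇×B)₂ = ∂B₁/∂z − ∂B₃/∂x = -6*x*y^2 + 5*y^2
(∇×B)₃ = ∂B₂/∂x − ∂B₁/∂y = -10*y*z - 4
∇×B = (6*x^2*y - 2*y*z - 5, -6*x*y^2 + 5*y^2, -10*y*z - 4)
At (2, -2, 1): (-49, -28, 16).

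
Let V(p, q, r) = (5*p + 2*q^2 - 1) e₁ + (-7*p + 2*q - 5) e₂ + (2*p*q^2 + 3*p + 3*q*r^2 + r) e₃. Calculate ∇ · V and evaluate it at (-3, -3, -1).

∂V₁/∂p = 5
∂V₂/∂q = 2
∂V₃/∂r = 6*q*r + 1
∇·V = 6*q*r + 8
At (-3, -3, -1): 26.

26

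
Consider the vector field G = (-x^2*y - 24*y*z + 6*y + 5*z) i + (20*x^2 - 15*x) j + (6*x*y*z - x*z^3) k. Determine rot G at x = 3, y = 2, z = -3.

(-54, -34, 36)

(∇×G)₁ = ∂G₃/∂y − ∂G₂/∂z = 6*x*z
(∇×G)₂ = ∂G₁/∂z − ∂G₃/∂x = -6*y*z - 24*y + z^3 + 5
(∇×G)₃ = ∂G₂/∂x − ∂G₁/∂y = x^2 + 40*x + 24*z - 21
∇×G = (6*x*z, -6*y*z - 24*y + z^3 + 5, x^2 + 40*x + 24*z - 21)
At (3, 2, -3): (-54, -34, 36).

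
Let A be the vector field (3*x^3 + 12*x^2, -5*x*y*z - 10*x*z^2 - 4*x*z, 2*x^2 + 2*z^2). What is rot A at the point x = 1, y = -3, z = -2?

(-51, -4, -62)

(∇×A)₁ = ∂A₃/∂y − ∂A₂/∂z = 5*x*y + 20*x*z + 4*x
(∇×A)₂ = ∂A₁/∂z − ∂A₃/∂x = -4*x
(∇×A)₃ = ∂A₂/∂x − ∂A₁/∂y = -5*y*z - 10*z^2 - 4*z
∇×A = (5*x*y + 20*x*z + 4*x, -4*x, -5*y*z - 10*z^2 - 4*z)
At (1, -3, -2): (-51, -4, -62).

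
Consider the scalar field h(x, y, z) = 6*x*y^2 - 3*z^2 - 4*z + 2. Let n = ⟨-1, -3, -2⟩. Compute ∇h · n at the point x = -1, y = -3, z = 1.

-142

∂h/∂x = 6*y^2
∂h/∂y = 12*x*y
∂h/∂z = -6*z - 4
∇h at (-1, -3, 1) = (54, 36, -10)
∇h · n = (54)(-1) + (36)(-3) + (-10)(-2) = -142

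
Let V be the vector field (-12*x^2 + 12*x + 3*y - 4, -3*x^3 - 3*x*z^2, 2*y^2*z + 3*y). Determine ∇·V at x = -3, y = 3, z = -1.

∂V₁/∂x = -24*x + 12
∂V₂/∂y = 0
∂V₃/∂z = 2*y^2
∇·V = -24*x + 2*y^2 + 12
At (-3, 3, -1): 102.

102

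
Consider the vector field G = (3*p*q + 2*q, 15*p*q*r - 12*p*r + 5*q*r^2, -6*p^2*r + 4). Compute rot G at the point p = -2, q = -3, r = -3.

(∇×G)₁ = ∂G₃/∂q − ∂G₂/∂r = -15*p*q + 12*p - 10*q*r
(∇×G)₂ = ∂G₁/∂r − ∂G₃/∂p = 12*p*r
(∇×G)₃ = ∂G₂/∂p − ∂G₁/∂q = -3*p + 15*q*r - 12*r - 2
∇×G = (-15*p*q + 12*p - 10*q*r, 12*p*r, -3*p + 15*q*r - 12*r - 2)
At (-2, -3, -3): (-204, 72, 175).

(-204, 72, 175)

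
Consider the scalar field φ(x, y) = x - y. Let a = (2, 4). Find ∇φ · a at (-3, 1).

∂φ/∂x = 1
∂φ/∂y = -1
∇φ at (-3, 1) = (1, -1)
∇φ · a = (1)(2) + (-1)(4) = -2

-2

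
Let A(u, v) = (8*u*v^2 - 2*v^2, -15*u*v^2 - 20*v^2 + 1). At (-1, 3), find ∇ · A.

∂A₁/∂u = 8*v^2
∂A₂/∂v = -30*u*v - 40*v
∇·A = -30*u*v + 8*v^2 - 40*v
At (-1, 3): 42.

42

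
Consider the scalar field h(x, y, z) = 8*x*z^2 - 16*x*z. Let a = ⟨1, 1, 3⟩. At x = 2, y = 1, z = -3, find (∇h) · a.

∂h/∂x = 8*z^2 - 16*z
∂h/∂y = 0
∂h/∂z = 16*x*z - 16*x
∇h at (2, 1, -3) = (120, 0, -128)
∇h · a = (120)(1) + (0)(1) + (-128)(3) = -264

-264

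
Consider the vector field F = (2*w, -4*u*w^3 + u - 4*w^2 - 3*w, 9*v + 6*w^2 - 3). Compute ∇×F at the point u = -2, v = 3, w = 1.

(-4, 2, -3)

(∇×F)₁ = ∂F₃/∂v − ∂F₂/∂w = 12*u*w^2 + 8*w + 12
(∇×F)₂ = ∂F₁/∂w − ∂F₃/∂u = 2
(∇×F)₃ = ∂F₂/∂u − ∂F₁/∂v = -4*w^3 + 1
∇×F = (12*u*w^2 + 8*w + 12, 2, -4*w^3 + 1)
At (-2, 3, 1): (-4, 2, -3).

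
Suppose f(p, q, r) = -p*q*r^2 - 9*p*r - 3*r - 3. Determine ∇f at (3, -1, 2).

∂f/∂p = -q*r^2 - 9*r
∂f/∂q = -p*r^2
∂f/∂r = -2*p*q*r - 9*p - 3
∇f = (-q*r^2 - 9*r, -p*r^2, -2*p*q*r - 9*p - 3)
At (3, -1, 2): (-14, -12, -18).

(-14, -12, -18)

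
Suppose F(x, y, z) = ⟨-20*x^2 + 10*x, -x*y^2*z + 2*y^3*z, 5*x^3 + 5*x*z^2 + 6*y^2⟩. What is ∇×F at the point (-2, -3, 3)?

(∇×F)₁ = ∂F₃/∂y − ∂F₂/∂z = x*y^2 - 2*y^3 + 12*y
(∇×F)₂ = ∂F₁/∂z − ∂F₃/∂x = -15*x^2 - 5*z^2
(∇×F)₃ = ∂F₂/∂x − ∂F₁/∂y = -y^2*z
∇×F = (x*y^2 - 2*y^3 + 12*y, -15*x^2 - 5*z^2, -y^2*z)
At (-2, -3, 3): (0, -105, -27).

(0, -105, -27)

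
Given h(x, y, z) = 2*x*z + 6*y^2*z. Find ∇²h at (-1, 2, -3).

∂²h/∂x² = 0
∂²h/∂y² = 12*z
∂²h/∂z² = 0
∇²h = 12*z
At (-1, 2, -3): -36.

-36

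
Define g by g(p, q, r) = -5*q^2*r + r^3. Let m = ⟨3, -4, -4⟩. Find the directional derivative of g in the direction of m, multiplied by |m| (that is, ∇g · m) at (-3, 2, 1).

148

∂g/∂p = 0
∂g/∂q = -10*q*r
∂g/∂r = -5*q^2 + 3*r^2
∇g at (-3, 2, 1) = (0, -20, -17)
∇g · m = (0)(3) + (-20)(-4) + (-17)(-4) = 148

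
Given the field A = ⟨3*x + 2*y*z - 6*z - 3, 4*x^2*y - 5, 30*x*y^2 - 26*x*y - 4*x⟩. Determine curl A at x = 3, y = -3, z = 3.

(∇×A)₁ = ∂A₃/∂y − ∂A₂/∂z = 60*x*y - 26*x
(∇×A)₂ = ∂A₁/∂z − ∂A₃/∂x = -30*y^2 + 28*y - 2
(∇×A)₃ = ∂A₂/∂x − ∂A₁/∂y = 8*x*y - 2*z
∇×A = (60*x*y - 26*x, -30*y^2 + 28*y - 2, 8*x*y - 2*z)
At (3, -3, 3): (-618, -356, -78).

(-618, -356, -78)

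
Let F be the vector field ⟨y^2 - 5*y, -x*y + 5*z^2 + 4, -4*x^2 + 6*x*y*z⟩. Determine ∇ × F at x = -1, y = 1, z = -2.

(∇×F)₁ = ∂F₃/∂y − ∂F₂/∂z = 6*x*z - 10*z
(∇×F)₂ = ∂F₁/∂z − ∂F₃/∂x = 8*x - 6*y*z
(∇×F)₃ = ∂F₂/∂x − ∂F₁/∂y = -3*y + 5
∇×F = (6*x*z - 10*z, 8*x - 6*y*z, -3*y + 5)
At (-1, 1, -2): (32, 4, 2).

(32, 4, 2)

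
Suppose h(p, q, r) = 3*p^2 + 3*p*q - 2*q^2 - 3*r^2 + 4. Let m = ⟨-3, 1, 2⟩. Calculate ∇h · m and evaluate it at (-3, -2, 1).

59

∂h/∂p = 6*p + 3*q
∂h/∂q = 3*p - 4*q
∂h/∂r = -6*r
∇h at (-3, -2, 1) = (-24, -1, -6)
∇h · m = (-24)(-3) + (-1)(1) + (-6)(2) = 59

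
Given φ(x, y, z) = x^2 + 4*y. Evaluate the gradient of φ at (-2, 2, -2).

∂φ/∂x = 2*x
∂φ/∂y = 4
∂φ/∂z = 0
∇φ = (2*x, 4, 0)
At (-2, 2, -2): (-4, 4, 0).

(-4, 4, 0)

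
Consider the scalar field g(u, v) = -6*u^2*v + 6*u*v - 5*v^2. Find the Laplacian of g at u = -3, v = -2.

14

∂²g/∂u² = -12*v
∂²g/∂v² = -10
∇²g = -12*v - 10
At (-3, -2): 14.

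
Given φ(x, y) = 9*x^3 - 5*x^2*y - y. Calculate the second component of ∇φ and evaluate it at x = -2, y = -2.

-21

(∇φ)_2 = ∂φ/∂y = -5*x^2 - 1
At (-2, -2): -21.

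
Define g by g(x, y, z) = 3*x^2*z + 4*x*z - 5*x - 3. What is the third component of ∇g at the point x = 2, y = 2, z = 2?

20

(∇g)_3 = ∂g/∂z = 3*x^2 + 4*x
At (2, 2, 2): 20.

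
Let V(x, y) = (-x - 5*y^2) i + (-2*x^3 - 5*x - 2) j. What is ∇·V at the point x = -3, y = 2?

∂V₁/∂x = -1
∂V₂/∂y = 0
∇·V = -1
At (-3, 2): -1.

-1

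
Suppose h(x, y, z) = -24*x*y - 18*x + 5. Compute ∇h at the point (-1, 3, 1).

(-90, 24, 0)

∂h/∂x = -24*y - 18
∂h/∂y = -24*x
∂h/∂z = 0
∇h = (-24*y - 18, -24*x, 0)
At (-1, 3, 1): (-90, 24, 0).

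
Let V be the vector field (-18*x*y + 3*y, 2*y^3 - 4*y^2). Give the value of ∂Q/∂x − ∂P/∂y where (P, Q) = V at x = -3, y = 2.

-57

∂V₂/∂x = 0
∂V₁/∂y = -18*x + 3
Scalar curl = 18*x - 3
At (-3, 2): -57.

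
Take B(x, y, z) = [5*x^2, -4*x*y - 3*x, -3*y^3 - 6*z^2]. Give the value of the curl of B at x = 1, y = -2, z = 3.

(-36, 0, 5)

(∇×B)₁ = ∂B₃/∂y − ∂B₂/∂z = -9*y^2
(∇×B)₂ = ∂B₁/∂z − ∂B₃/∂x = 0
(∇×B)₃ = ∂B₂/∂x − ∂B₁/∂y = -4*y - 3
∇×B = (-9*y^2, 0, -4*y - 3)
At (1, -2, 3): (-36, 0, 5).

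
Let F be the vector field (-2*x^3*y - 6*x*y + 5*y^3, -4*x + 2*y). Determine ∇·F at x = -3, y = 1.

-58

∂F₁/∂x = -6*x^2*y - 6*y
∂F₂/∂y = 2
∇·F = -6*x^2*y - 6*y + 2
At (-3, 1): -58.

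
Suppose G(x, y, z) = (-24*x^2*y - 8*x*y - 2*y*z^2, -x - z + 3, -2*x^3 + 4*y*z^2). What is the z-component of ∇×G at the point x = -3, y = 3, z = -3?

(∇×G)_3 = ∂G₂/∂x − ∂G₁/∂y
= -1 − (-24*x^2 - 8*x - 2*z^2)
= 24*x^2 + 8*x + 2*z^2 - 1
At (-3, 3, -3): 209.

209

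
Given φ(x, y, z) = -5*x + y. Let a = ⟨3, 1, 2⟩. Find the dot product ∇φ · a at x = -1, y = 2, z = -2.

∂φ/∂x = -5
∂φ/∂y = 1
∂φ/∂z = 0
∇φ at (-1, 2, -2) = (-5, 1, 0)
∇φ · a = (-5)(3) + (1)(1) + (0)(2) = -14

-14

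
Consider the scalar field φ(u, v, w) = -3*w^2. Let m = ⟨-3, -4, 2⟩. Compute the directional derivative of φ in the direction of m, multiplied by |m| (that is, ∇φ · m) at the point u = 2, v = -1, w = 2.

∂φ/∂u = 0
∂φ/∂v = 0
∂φ/∂w = -6*w
∇φ at (2, -1, 2) = (0, 0, -12)
∇φ · m = (0)(-3) + (0)(-4) + (-12)(2) = -24

-24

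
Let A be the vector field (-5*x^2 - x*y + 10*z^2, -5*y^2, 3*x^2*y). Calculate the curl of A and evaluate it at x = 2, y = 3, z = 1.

(∇×A)₁ = ∂A₃/∂y − ∂A₂/∂z = 3*x^2
(∇×A)₂ = ∂A₁/∂z − ∂A₃/∂x = -6*x*y + 20*z
(∇×A)₃ = ∂A₂/∂x − ∂A₁/∂y = x
∇×A = (3*x^2, -6*x*y + 20*z, x)
At (2, 3, 1): (12, -16, 2).

(12, -16, 2)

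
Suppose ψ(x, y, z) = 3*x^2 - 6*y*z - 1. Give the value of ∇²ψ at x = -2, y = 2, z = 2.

6

∂²ψ/∂x² = 6
∂²ψ/∂y² = 0
∂²ψ/∂z² = 0
∇²ψ = 6
At (-2, 2, 2): 6.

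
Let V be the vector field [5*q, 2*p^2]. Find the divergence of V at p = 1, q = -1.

0

∂V₁/∂p = 0
∂V₂/∂q = 0
∇·V = 0
At (1, -1): 0.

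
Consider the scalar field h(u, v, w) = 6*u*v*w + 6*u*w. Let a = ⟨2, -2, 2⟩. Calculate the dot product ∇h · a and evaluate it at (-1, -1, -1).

-12

∂h/∂u = 6*v*w + 6*w
∂h/∂v = 6*u*w
∂h/∂w = 6*u*v + 6*u
∇h at (-1, -1, -1) = (0, 6, 0)
∇h · a = (0)(2) + (6)(-2) + (0)(2) = -12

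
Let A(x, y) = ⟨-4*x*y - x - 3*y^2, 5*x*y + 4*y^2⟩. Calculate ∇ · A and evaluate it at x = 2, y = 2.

∂A₁/∂x = -4*y - 1
∂A₂/∂y = 5*x + 8*y
∇·A = 5*x + 4*y - 1
At (2, 2): 17.

17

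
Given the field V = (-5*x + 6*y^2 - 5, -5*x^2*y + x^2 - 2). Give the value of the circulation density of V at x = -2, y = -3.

-28

∂V₂/∂x = -10*x*y + 2*x
∂V₁/∂y = 12*y
Scalar curl = -10*x*y + 2*x - 12*y
At (-2, -3): -28.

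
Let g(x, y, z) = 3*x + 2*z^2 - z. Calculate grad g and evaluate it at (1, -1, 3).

∂g/∂x = 3
∂g/∂y = 0
∂g/∂z = 4*z - 1
∇g = (3, 0, 4*z - 1)
At (1, -1, 3): (3, 0, 11).

(3, 0, 11)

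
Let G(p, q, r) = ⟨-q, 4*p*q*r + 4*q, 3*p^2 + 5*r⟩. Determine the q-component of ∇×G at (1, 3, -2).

-6

(∇×G)_2 = ∂G₁/∂r − ∂G₃/∂p
= 0 − (6*p)
= -6*p
At (1, 3, -2): -6.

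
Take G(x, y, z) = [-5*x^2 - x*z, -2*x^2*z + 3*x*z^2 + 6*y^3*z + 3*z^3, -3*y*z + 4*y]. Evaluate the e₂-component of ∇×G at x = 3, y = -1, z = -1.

-3

(∇×G)_2 = ∂G₁/∂z − ∂G₃/∂x
= -x − (0)
= -x
At (3, -1, -1): -3.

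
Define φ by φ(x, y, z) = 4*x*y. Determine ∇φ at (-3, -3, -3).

∂φ/∂x = 4*y
∂φ/∂y = 4*x
∂φ/∂z = 0
∇φ = (4*y, 4*x, 0)
At (-3, -3, -3): (-12, -12, 0).

(-12, -12, 0)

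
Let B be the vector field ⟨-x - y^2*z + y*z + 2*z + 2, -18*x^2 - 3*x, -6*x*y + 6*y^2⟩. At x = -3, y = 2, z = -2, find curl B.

(42, 12, 99)

(∇×B)₁ = ∂B₃/∂y − ∂B₂/∂z = -6*x + 12*y
(∇×B)₂ = ∂B₁/∂z − ∂B₃/∂x = -y^2 + 7*y + 2
(∇×B)₃ = ∂B₂/∂x − ∂B₁/∂y = -36*x + 2*y*z - z - 3
∇×B = (-6*x + 12*y, -y^2 + 7*y + 2, -36*x + 2*y*z - z - 3)
At (-3, 2, -2): (42, 12, 99).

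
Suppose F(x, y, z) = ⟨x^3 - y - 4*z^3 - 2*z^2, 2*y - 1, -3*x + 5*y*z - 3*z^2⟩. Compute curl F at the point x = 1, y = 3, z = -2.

(-10, -37, 1)

(∇×F)₁ = ∂F₃/∂y − ∂F₂/∂z = 5*z
(∇×F)₂ = ∂F₁/∂z − ∂F₃/∂x = -12*z^2 - 4*z + 3
(∇×F)₃ = ∂F₂/∂x − ∂F₁/∂y = 1
∇×F = (5*z, -12*z^2 - 4*z + 3, 1)
At (1, 3, -2): (-10, -37, 1).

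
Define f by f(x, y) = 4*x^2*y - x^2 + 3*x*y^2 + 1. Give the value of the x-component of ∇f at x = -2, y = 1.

(∇f)_1 = ∂f/∂x = 8*x*y - 2*x + 3*y^2
At (-2, 1): -9.

-9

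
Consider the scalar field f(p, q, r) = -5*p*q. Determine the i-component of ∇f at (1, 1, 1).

(∇f)_1 = ∂f/∂p = -5*q
At (1, 1, 1): -5.

-5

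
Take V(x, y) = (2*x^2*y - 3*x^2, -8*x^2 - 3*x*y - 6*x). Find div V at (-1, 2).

∂V₁/∂x = 4*x*y - 6*x
∂V₂/∂y = -3*x
∇·V = 4*x*y - 9*x
At (-1, 2): 1.

1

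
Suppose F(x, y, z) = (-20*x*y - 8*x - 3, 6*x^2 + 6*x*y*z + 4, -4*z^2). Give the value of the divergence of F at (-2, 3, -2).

∂F₁/∂x = -20*y - 8
∂F₂/∂y = 6*x*z
∂F₃/∂z = -8*z
∇·F = 6*x*z - 20*y - 8*z - 8
At (-2, 3, -2): -28.

-28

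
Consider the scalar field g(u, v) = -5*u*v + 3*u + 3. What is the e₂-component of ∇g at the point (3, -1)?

(∇g)_2 = ∂g/∂v = -5*u
At (3, -1): -15.

-15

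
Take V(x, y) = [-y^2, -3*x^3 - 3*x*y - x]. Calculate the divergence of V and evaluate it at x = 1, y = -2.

∂V₁/∂x = 0
∂V₂/∂y = -3*x
∇·V = -3*x
At (1, -2): -3.

-3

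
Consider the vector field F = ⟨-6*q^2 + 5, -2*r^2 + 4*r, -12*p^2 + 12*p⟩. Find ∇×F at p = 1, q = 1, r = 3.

(∇×F)₁ = ∂F₃/∂q − ∂F₂/∂r = 4*r - 4
(∇×F)₂ = ∂F₁/∂r − ∂F₃/∂p = 24*p - 12
(∇×F)₃ = ∂F₂/∂p − ∂F₁/∂q = 12*q
∇×F = (4*r - 4, 24*p - 12, 12*q)
At (1, 1, 3): (8, 12, 12).

(8, 12, 12)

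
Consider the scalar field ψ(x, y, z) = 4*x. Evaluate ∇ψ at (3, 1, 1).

∂ψ/∂x = 4
∂ψ/∂y = 0
∂ψ/∂z = 0
∇ψ = (4, 0, 0)
At (3, 1, 1): (4, 0, 0).

(4, 0, 0)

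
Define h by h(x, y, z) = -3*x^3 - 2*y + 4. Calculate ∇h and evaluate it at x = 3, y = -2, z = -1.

∂h/∂x = -9*x^2
∂h/∂y = -2
∂h/∂z = 0
∇h = (-9*x^2, -2, 0)
At (3, -2, -1): (-81, -2, 0).

(-81, -2, 0)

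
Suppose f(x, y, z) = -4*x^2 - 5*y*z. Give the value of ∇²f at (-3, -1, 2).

-8

∂²f/∂x² = -8
∂²f/∂y² = 0
∂²f/∂z² = 0
∇²f = -8
At (-3, -1, 2): -8.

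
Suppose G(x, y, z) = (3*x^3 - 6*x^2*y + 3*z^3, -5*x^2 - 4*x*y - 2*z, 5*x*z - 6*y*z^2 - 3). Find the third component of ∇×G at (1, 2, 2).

(∇×G)_3 = ∂G₂/∂x − ∂G₁/∂y
= -10*x - 4*y − (-6*x^2)
= 6*x^2 - 10*x - 4*y
At (1, 2, 2): -12.

-12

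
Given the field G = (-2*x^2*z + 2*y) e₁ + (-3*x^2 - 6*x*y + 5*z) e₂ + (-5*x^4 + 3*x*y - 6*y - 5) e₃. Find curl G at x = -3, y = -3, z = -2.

(-20, -549, 34)

(∇×G)₁ = ∂G₃/∂y − ∂G₂/∂z = 3*x - 11
(∇×G)₂ = ∂G₁/∂z − ∂G₃/∂x = 20*x^3 - 2*x^2 - 3*y
(∇×G)₃ = ∂G₂/∂x − ∂G₁/∂y = -6*x - 6*y - 2
∇×G = (3*x - 11, 20*x^3 - 2*x^2 - 3*y, -6*x - 6*y - 2)
At (-3, -3, -2): (-20, -549, 34).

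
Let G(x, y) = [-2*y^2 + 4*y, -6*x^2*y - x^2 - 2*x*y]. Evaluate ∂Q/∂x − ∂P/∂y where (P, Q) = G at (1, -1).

4

∂G₂/∂x = -12*x*y - 2*x - 2*y
∂G₁/∂y = -4*y + 4
Scalar curl = -12*x*y - 2*x + 2*y - 4
At (1, -1): 4.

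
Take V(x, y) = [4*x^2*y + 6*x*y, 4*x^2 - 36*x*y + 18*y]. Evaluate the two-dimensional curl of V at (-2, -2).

∂V₂/∂x = 8*x - 36*y
∂V₁/∂y = 4*x^2 + 6*x
Scalar curl = -4*x^2 + 2*x - 36*y
At (-2, -2): 52.

52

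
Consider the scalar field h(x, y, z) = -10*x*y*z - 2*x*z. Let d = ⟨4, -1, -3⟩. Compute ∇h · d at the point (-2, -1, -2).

24

∂h/∂x = -10*y*z - 2*z
∂h/∂y = -10*x*z
∂h/∂z = -10*x*y - 2*x
∇h at (-2, -1, -2) = (-16, -40, -16)
∇h · d = (-16)(4) + (-40)(-1) + (-16)(-3) = 24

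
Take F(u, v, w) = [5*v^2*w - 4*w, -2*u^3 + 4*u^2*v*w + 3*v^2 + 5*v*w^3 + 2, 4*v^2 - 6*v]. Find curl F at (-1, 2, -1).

(-28, 16, 30)

(∇×F)₁ = ∂F₃/∂v − ∂F₂/∂w = -4*u^2*v - 15*v*w^2 + 8*v - 6
(∇×F)₂ = ∂F₁/∂w − ∂F₃/∂u = 5*v^2 - 4
(∇×F)₃ = ∂F₂/∂u − ∂F₁/∂v = -6*u^2 + 8*u*v*w - 10*v*w
∇×F = (-4*u^2*v - 15*v*w^2 + 8*v - 6, 5*v^2 - 4, -6*u^2 + 8*u*v*w - 10*v*w)
At (-1, 2, -1): (-28, 16, 30).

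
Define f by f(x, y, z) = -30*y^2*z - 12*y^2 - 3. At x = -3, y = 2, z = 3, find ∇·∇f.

-204

∂²f/∂x² = 0
∂²f/∂y² = -12*(5*z + 2)
∂²f/∂z² = 0
∇²f = -60*z - 24
At (-3, 2, 3): -204.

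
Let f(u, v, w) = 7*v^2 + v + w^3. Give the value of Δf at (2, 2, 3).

∂²f/∂u² = 0
∂²f/∂v² = 14
∂²f/∂w² = 6*w
∇²f = 6*w + 14
At (2, 2, 3): 32.

32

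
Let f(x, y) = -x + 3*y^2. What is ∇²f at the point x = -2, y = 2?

∂²f/∂x² = 0
∂²f/∂y² = 6
∇²f = 6
At (-2, 2): 6.

6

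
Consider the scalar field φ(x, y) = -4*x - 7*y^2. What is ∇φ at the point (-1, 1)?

(-4, -14)

∂φ/∂x = -4
∂φ/∂y = -14*y
∇φ = (-4, -14*y)
At (-1, 1): (-4, -14).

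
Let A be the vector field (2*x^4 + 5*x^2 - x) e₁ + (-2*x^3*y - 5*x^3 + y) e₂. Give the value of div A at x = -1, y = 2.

∂A₁/∂x = 8*x^3 + 10*x - 1
∂A₂/∂y = -2*x^3 + 1
∇·A = 6*x^3 + 10*x
At (-1, 2): -16.

-16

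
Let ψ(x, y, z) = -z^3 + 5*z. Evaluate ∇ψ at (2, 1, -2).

(0, 0, -7)

∂ψ/∂x = 0
∂ψ/∂y = 0
∂ψ/∂z = -3*z^2 + 5
∇ψ = (0, 0, -3*z^2 + 5)
At (2, 1, -2): (0, 0, -7).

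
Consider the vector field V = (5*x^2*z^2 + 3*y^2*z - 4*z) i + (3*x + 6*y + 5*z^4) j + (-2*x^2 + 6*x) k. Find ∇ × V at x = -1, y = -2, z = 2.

(∇×V)₁ = ∂V₃/∂y − ∂V₂/∂z = -20*z^3
(∇×V)₂ = ∂V₁/∂z − ∂V₃/∂x = 10*x^2*z + 4*x + 3*y^2 - 10
(∇×V)₃ = ∂V₂/∂x − ∂V₁/∂y = -6*y*z + 3
∇×V = (-20*z^3, 10*x^2*z + 4*x + 3*y^2 - 10, -6*y*z + 3)
At (-1, -2, 2): (-160, 18, 27).

(-160, 18, 27)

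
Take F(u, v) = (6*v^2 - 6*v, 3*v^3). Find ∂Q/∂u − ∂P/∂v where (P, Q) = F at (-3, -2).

30

∂F₂/∂u = 0
∂F₁/∂v = 12*v - 6
Scalar curl = -12*v + 6
At (-3, -2): 30.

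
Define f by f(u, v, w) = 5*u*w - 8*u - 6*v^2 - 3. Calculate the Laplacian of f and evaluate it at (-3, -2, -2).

-12

∂²f/∂u² = 0
∂²f/∂v² = -12
∂²f/∂w² = 0
∇²f = -12
At (-3, -2, -2): -12.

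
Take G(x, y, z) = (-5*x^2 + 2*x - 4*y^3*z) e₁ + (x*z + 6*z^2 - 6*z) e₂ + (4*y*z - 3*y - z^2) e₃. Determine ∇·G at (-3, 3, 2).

40

∂G₁/∂x = -10*x + 2
∂G₂/∂y = 0
∂G₃/∂z = 4*y - 2*z
∇·G = -10*x + 4*y - 2*z + 2
At (-3, 3, 2): 40.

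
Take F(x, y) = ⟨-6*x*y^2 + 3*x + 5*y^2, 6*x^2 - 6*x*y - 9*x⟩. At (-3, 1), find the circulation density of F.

∂F₂/∂x = 12*x - 6*y - 9
∂F₁/∂y = -12*x*y + 10*y
Scalar curl = 12*x*y + 12*x - 16*y - 9
At (-3, 1): -97.

-97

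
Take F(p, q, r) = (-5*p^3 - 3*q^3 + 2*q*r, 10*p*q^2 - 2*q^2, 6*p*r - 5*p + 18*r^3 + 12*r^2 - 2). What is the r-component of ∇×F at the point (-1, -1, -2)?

23

(∇×F)_3 = ∂F₂/∂p − ∂F₁/∂q
= 10*q^2 − (-9*q^2 + 2*r)
= 19*q^2 - 2*r
At (-1, -1, -2): 23.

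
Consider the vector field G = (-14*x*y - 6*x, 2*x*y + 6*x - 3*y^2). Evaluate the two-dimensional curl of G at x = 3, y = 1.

∂G₂/∂x = 2*y + 6
∂G₁/∂y = -14*x
Scalar curl = 14*x + 2*y + 6
At (3, 1): 50.

50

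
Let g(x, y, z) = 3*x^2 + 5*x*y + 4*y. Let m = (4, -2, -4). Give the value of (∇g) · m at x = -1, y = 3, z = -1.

38

∂g/∂x = 6*x + 5*y
∂g/∂y = 5*x + 4
∂g/∂z = 0
∇g at (-1, 3, -1) = (9, -1, 0)
∇g · m = (9)(4) + (-1)(-2) + (0)(-4) = 38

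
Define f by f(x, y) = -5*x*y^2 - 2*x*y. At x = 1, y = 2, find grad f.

∂f/∂x = -5*y^2 - 2*y
∂f/∂y = -10*x*y - 2*x
∇f = (-5*y^2 - 2*y, -10*x*y - 2*x)
At (1, 2): (-24, -22).

(-24, -22)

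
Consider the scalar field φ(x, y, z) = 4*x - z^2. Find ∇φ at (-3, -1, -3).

∂φ/∂x = 4
∂φ/∂y = 0
∂φ/∂z = -2*z
∇φ = (4, 0, -2*z)
At (-3, -1, -3): (4, 0, 6).

(4, 0, 6)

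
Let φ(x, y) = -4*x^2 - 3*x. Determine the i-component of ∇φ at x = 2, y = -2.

(∇φ)_1 = ∂φ/∂x = -8*x - 3
At (2, -2): -19.

-19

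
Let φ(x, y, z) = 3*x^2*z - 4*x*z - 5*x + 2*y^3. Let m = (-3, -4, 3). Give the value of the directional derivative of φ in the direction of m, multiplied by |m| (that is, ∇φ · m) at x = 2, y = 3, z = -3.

-117

∂φ/∂x = 6*x*z - 4*z - 5
∂φ/∂y = 6*y^2
∂φ/∂z = 3*x^2 - 4*x
∇φ at (2, 3, -3) = (-29, 54, 4)
∇φ · m = (-29)(-3) + (54)(-4) + (4)(3) = -117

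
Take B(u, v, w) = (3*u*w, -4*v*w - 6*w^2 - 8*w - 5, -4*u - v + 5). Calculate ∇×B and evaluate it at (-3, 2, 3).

(∇×B)₁ = ∂B₃/∂v − ∂B₂/∂w = 4*v + 12*w + 7
(∇×B)₂ = ∂B₁/∂w − ∂B₃/∂u = 3*u + 4
(∇×B)₃ = ∂B₂/∂u − ∂B₁/∂v = 0
∇×B = (4*v + 12*w + 7, 3*u + 4, 0)
At (-3, 2, 3): (51, -5, 0).

(51, -5, 0)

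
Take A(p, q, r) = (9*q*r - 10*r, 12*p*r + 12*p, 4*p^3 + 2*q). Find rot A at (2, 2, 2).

(-22, -40, 18)

(∇×A)₁ = ∂A₃/∂q − ∂A₂/∂r = -12*p + 2
(∇×A)₂ = ∂A₁/∂r − ∂A₃/∂p = -12*p^2 + 9*q - 10
(∇×A)₃ = ∂A₂/∂p − ∂A₁/∂q = 3*r + 12
∇×A = (-12*p + 2, -12*p^2 + 9*q - 10, 3*r + 12)
At (2, 2, 2): (-22, -40, 18).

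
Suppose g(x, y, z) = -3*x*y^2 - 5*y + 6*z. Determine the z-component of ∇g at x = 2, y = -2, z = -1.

(∇g)_3 = ∂g/∂z = 6
At (2, -2, -1): 6.

6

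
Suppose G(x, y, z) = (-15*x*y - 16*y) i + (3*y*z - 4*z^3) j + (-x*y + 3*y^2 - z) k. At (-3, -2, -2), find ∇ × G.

(∇×G)₁ = ∂G₃/∂y − ∂G₂/∂z = -x + 3*y + 12*z^2
(∇×G)₂ = ∂G₁/∂z − ∂G₃/∂x = y
(∇×G)₃ = ∂G₂/∂x − ∂G₁/∂y = 15*x + 16
∇×G = (-x + 3*y + 12*z^2, y, 15*x + 16)
At (-3, -2, -2): (45, -2, -29).

(45, -2, -29)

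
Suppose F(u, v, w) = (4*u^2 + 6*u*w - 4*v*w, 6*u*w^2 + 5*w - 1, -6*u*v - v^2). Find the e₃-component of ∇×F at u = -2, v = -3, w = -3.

42

(∇×F)_3 = ∂F₂/∂u − ∂F₁/∂v
= 6*w^2 − (-4*w)
= 6*w^2 + 4*w
At (-2, -3, -3): 42.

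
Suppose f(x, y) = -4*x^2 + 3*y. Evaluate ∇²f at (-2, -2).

∂²f/∂x² = -8
∂²f/∂y² = 0
∇²f = -8
At (-2, -2): -8.

-8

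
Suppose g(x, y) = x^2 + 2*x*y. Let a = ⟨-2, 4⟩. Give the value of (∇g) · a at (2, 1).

∂g/∂x = 2*x + 2*y
∂g/∂y = 2*x
∇g at (2, 1) = (6, 4)
∇g · a = (6)(-2) + (4)(4) = 4

4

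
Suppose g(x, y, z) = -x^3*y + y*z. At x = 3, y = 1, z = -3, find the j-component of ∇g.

(∇g)_2 = ∂g/∂y = -x^3 + z
At (3, 1, -3): -30.

-30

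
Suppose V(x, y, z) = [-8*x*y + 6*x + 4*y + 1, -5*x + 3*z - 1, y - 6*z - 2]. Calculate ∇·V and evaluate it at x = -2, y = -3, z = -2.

24

∂V₁/∂x = -8*y + 6
∂V₂/∂y = 0
∂V₃/∂z = -6
∇·V = -8*y
At (-2, -3, -2): 24.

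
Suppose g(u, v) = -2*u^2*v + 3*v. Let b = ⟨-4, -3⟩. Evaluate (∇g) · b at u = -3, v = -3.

189

∂g/∂u = -4*u*v
∂g/∂v = -2*u^2 + 3
∇g at (-3, -3) = (-36, -15)
∇g · b = (-36)(-4) + (-15)(-3) = 189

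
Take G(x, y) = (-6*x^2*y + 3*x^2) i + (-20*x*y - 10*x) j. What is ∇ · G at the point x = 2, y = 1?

-52

∂G₁/∂x = -12*x*y + 6*x
∂G₂/∂y = -20*x
∇·G = -12*x*y - 14*x
At (2, 1): -52.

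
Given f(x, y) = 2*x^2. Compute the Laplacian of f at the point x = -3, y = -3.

∂²f/∂x² = 4
∂²f/∂y² = 0
∇²f = 4
At (-3, -3): 4.

4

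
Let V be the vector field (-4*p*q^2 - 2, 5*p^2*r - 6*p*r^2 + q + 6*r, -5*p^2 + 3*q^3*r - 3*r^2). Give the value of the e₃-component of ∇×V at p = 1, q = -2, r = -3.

(∇×V)_3 = ∂V₂/∂p − ∂V₁/∂q
= 10*p*r - 6*r^2 − (-8*p*q)
= 8*p*q + 10*p*r - 6*r^2
At (1, -2, -3): -100.

-100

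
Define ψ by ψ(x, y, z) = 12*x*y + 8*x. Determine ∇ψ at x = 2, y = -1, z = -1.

∂ψ/∂x = 12*y + 8
∂ψ/∂y = 12*x
∂ψ/∂z = 0
∇ψ = (12*y + 8, 12*x, 0)
At (2, -1, -1): (-4, 24, 0).

(-4, 24, 0)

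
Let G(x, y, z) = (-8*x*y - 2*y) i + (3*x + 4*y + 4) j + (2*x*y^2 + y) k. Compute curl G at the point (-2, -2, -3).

(17, -8, -11)

(∇×G)₁ = ∂G₃/∂y − ∂G₂/∂z = 4*x*y + 1
(∇×G)₂ = ∂G₁/∂z − ∂G₃/∂x = -2*y^2
(∇×G)₃ = ∂G₂/∂x − ∂G₁/∂y = 8*x + 5
∇×G = (4*x*y + 1, -2*y^2, 8*x + 5)
At (-2, -2, -3): (17, -8, -11).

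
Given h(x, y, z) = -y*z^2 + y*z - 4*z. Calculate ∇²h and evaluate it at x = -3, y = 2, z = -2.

-4

∂²h/∂x² = 0
∂²h/∂y² = 0
∂²h/∂z² = -2*y
∇²h = -2*y
At (-3, 2, -2): -4.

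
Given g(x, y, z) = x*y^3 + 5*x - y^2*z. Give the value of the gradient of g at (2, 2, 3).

(13, 12, -4)

∂g/∂x = y^3 + 5
∂g/∂y = 3*x*y^2 - 2*y*z
∂g/∂z = -y^2
∇g = (y^3 + 5, 3*x*y^2 - 2*y*z, -y^2)
At (2, 2, 3): (13, 12, -4).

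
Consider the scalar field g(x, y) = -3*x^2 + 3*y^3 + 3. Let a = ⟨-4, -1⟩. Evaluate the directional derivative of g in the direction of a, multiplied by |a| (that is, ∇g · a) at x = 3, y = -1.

63

∂g/∂x = -6*x
∂g/∂y = 9*y^2
∇g at (3, -1) = (-18, 9)
∇g · a = (-18)(-4) + (9)(-1) = 63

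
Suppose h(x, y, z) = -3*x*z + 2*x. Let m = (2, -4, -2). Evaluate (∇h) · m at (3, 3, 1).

16

∂h/∂x = -3*z + 2
∂h/∂y = 0
∂h/∂z = -3*x
∇h at (3, 3, 1) = (-1, 0, -9)
∇h · m = (-1)(2) + (0)(-4) + (-9)(-2) = 16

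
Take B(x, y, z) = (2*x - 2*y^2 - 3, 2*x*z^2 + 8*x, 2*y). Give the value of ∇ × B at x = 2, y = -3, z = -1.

(∇×B)₁ = ∂B₃/∂y − ∂B₂/∂z = -4*x*z + 2
(∇×B)₂ = ∂B₁/∂z − ∂B₃/∂x = 0
(∇×B)₃ = ∂B₂/∂x − ∂B₁/∂y = 4*y + 2*z^2 + 8
∇×B = (-4*x*z + 2, 0, 4*y + 2*z^2 + 8)
At (2, -3, -1): (10, 0, -2).

(10, 0, -2)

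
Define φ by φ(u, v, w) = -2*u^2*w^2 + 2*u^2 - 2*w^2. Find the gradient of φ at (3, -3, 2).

∂φ/∂u = -4*u*w^2 + 4*u
∂φ/∂v = 0
∂φ/∂w = -4*u^2*w - 4*w
∇φ = (-4*u*w^2 + 4*u, 0, -4*u^2*w - 4*w)
At (3, -3, 2): (-36, 0, -80).

(-36, 0, -80)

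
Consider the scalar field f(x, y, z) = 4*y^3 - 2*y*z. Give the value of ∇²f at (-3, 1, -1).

∂²f/∂x² = 0
∂²f/∂y² = 24*y
∂²f/∂z² = 0
∇²f = 24*y
At (-3, 1, -1): 24.

24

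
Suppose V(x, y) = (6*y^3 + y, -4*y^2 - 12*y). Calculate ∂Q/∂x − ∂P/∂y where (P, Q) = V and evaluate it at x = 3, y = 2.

∂V₂/∂x = 0
∂V₁/∂y = 18*y^2 + 1
Scalar curl = -18*y^2 - 1
At (3, 2): -73.

-73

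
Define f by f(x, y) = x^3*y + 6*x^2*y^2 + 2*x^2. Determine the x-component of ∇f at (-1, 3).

-103

(∇f)_1 = ∂f/∂x = 3*x^2*y + 12*x*y^2 + 4*x
At (-1, 3): -103.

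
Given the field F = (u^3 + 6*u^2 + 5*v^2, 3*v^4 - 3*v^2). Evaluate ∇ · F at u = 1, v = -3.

∂F₁/∂u = 3*u^2 + 12*u
∂F₂/∂v = 12*v^3 - 6*v
∇·F = 3*u^2 + 12*u + 12*v^3 - 6*v
At (1, -3): -291.

-291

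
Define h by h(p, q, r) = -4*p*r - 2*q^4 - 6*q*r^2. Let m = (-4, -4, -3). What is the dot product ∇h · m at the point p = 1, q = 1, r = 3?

∂h/∂p = -4*r
∂h/∂q = -8*q^3 - 6*r^2
∂h/∂r = -4*p - 12*q*r
∇h at (1, 1, 3) = (-12, -62, -40)
∇h · m = (-12)(-4) + (-62)(-4) + (-40)(-3) = 416

416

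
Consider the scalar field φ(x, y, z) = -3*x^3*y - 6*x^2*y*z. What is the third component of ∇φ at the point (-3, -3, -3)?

162

(∇φ)_3 = ∂φ/∂z = -6*x^2*y
At (-3, -3, -3): 162.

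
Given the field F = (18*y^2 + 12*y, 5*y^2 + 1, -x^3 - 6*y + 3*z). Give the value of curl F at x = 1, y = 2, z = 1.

(∇×F)₁ = ∂F₃/∂y − ∂F₂/∂z = -6
(∇×F)₂ = ∂F₁/∂z − ∂F₃/∂x = 3*x^2
(∇×F)₃ = ∂F₂/∂x − ∂F₁/∂y = -36*y - 12
∇×F = (-6, 3*x^2, -36*y - 12)
At (1, 2, 1): (-6, 3, -84).

(-6, 3, -84)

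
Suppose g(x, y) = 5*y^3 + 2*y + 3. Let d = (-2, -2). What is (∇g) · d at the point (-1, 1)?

∂g/∂x = 0
∂g/∂y = 15*y^2 + 2
∇g at (-1, 1) = (0, 17)
∇g · d = (0)(-2) + (17)(-2) = -34

-34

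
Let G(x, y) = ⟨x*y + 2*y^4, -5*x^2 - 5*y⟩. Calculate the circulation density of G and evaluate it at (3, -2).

31

∂G₂/∂x = -10*x
∂G₁/∂y = x + 8*y^3
Scalar curl = -11*x - 8*y^3
At (3, -2): 31.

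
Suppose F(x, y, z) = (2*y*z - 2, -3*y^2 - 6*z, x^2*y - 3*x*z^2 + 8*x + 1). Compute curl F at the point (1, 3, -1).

(∇×F)₁ = ∂F₃/∂y − ∂F₂/∂z = x^2 + 6
(∇×F)₂ = ∂F₁/∂z − ∂F₃/∂x = -2*x*y + 2*y + 3*z^2 - 8
(∇×F)₃ = ∂F₂/∂x − ∂F₁/∂y = -2*z
∇×F = (x^2 + 6, -2*x*y + 2*y + 3*z^2 - 8, -2*z)
At (1, 3, -1): (7, -5, 2).

(7, -5, 2)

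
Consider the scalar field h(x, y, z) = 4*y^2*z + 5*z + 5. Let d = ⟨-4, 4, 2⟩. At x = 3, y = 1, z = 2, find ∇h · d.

∂h/∂x = 0
∂h/∂y = 8*y*z
∂h/∂z = 4*y^2 + 5
∇h at (3, 1, 2) = (0, 16, 9)
∇h · d = (0)(-4) + (16)(4) + (9)(2) = 82

82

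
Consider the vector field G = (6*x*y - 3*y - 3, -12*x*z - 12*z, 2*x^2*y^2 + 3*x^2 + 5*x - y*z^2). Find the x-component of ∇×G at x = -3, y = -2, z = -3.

-105

(∇×G)_1 = ∂G₃/∂y − ∂G₂/∂z
= 4*x^2*y - z^2 − (-12*x - 12)
= 4*x^2*y + 12*x - z^2 + 12
At (-3, -2, -3): -105.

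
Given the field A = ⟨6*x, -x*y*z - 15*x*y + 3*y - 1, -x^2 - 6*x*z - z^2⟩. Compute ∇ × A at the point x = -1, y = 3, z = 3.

(∇×A)₁ = ∂A₃/∂y − ∂A₂/∂z = x*y
(∇×A)₂ = ∂A₁/∂z − ∂A₃/∂x = 2*x + 6*z
(∇×A)₃ = ∂A₂/∂x − ∂A₁/∂y = -y*z - 15*y
∇×A = (x*y, 2*x + 6*z, -y*z - 15*y)
At (-1, 3, 3): (-3, 16, -54).

(-3, 16, -54)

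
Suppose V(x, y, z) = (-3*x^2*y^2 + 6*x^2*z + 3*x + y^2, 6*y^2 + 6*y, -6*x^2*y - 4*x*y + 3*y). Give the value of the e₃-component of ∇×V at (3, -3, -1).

-156

(∇×V)_3 = ∂V₂/∂x − ∂V₁/∂y
= 0 − (-6*x^2*y + 2*y)
= 6*x^2*y - 2*y
At (3, -3, -1): -156.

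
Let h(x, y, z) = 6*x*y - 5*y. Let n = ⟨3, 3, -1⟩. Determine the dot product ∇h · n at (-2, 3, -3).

3

∂h/∂x = 6*y
∂h/∂y = 6*x - 5
∂h/∂z = 0
∇h at (-2, 3, -3) = (18, -17, 0)
∇h · n = (18)(3) + (-17)(3) + (0)(-1) = 3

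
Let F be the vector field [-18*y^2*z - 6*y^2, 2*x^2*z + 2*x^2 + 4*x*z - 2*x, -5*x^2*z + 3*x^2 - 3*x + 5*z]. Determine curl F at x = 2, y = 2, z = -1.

(∇×F)₁ = ∂F₃/∂y − ∂F₂/∂z = -2*x^2 - 4*x
(∇×F)₂ = ∂F₁/∂z − ∂F₃/∂x = 10*x*z - 6*x - 18*y^2 + 3
(∇×F)₃ = ∂F₂/∂x − ∂F₁/∂y = 4*x*z + 4*x + 36*y*z + 12*y + 4*z - 2
∇×F = (-2*x^2 - 4*x, 10*x*z - 6*x - 18*y^2 + 3, 4*x*z + 4*x + 36*y*z + 12*y + 4*z - 2)
At (2, 2, -1): (-16, -101, -54).

(-16, -101, -54)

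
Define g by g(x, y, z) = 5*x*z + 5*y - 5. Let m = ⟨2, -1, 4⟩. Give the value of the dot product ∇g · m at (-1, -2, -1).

∂g/∂x = 5*z
∂g/∂y = 5
∂g/∂z = 5*x
∇g at (-1, -2, -1) = (-5, 5, -5)
∇g · m = (-5)(2) + (5)(-1) + (-5)(4) = -35

-35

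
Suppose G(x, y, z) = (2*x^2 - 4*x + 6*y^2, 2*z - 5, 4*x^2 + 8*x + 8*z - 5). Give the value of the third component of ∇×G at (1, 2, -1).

(∇×G)_3 = ∂G₂/∂x − ∂G₁/∂y
= 0 − (12*y)
= -12*y
At (1, 2, -1): -24.

-24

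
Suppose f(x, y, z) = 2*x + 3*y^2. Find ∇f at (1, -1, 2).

∂f/∂x = 2
∂f/∂y = 6*y
∂f/∂z = 0
∇f = (2, 6*y, 0)
At (1, -1, 2): (2, -6, 0).

(2, -6, 0)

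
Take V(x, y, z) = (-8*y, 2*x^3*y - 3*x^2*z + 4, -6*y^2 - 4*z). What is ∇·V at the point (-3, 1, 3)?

∂V₁/∂x = 0
∂V₂/∂y = 2*x^3
∂V₃/∂z = -4
∇·V = 2*x^3 - 4
At (-3, 1, 3): -58.

-58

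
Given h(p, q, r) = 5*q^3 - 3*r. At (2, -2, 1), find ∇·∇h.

-60

∂²h/∂p² = 0
∂²h/∂q² = 30*q
∂²h/∂r² = 0
∇²h = 30*q
At (2, -2, 1): -60.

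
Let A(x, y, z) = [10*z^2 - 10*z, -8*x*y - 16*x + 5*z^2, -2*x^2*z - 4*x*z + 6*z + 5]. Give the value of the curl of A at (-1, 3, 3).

(-30, 50, -40)

(∇×A)₁ = ∂A₃/∂y − ∂A₂/∂z = -10*z
(∇×A)₂ = ∂A₁/∂z − ∂A₃/∂x = 4*x*z + 24*z - 10
(∇×A)₃ = ∂A₂/∂x − ∂A₁/∂y = -8*y - 16
∇×A = (-10*z, 4*x*z + 24*z - 10, -8*y - 16)
At (-1, 3, 3): (-30, 50, -40).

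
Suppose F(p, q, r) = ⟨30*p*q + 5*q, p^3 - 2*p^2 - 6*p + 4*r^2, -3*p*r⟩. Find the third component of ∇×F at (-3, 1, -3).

118

(∇×F)_3 = ∂F₂/∂p − ∂F₁/∂q
= 3*p^2 - 4*p - 6 − (30*p + 5)
= 3*p^2 - 34*p - 11
At (-3, 1, -3): 118.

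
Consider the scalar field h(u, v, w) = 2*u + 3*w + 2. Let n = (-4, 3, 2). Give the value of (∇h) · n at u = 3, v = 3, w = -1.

-2

∂h/∂u = 2
∂h/∂v = 0
∂h/∂w = 3
∇h at (3, 3, -1) = (2, 0, 3)
∇h · n = (2)(-4) + (0)(3) + (3)(2) = -2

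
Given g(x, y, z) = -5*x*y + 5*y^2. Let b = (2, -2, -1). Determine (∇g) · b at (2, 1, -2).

-10

∂g/∂x = -5*y
∂g/∂y = -5*x + 10*y
∂g/∂z = 0
∇g at (2, 1, -2) = (-5, 0, 0)
∇g · b = (-5)(2) + (0)(-2) + (0)(-1) = -10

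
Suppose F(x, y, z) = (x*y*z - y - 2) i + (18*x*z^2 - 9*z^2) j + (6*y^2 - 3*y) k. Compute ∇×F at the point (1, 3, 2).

(∇×F)₁ = ∂F₃/∂y − ∂F₂/∂z = -36*x*z + 12*y + 18*z - 3
(∇×F)₂ = ∂F₁/∂z − ∂F₃/∂x = x*y
(∇×F)₃ = ∂F₂/∂x − ∂F₁/∂y = -x*z + 18*z^2 + 1
∇×F = (-36*x*z + 12*y + 18*z - 3, x*y, -x*z + 18*z^2 + 1)
At (1, 3, 2): (-3, 3, 71).

(-3, 3, 71)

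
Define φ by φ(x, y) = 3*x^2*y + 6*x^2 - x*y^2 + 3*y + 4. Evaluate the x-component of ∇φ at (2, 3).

51

(∇φ)_1 = ∂φ/∂x = 6*x*y + 12*x - y^2
At (2, 3): 51.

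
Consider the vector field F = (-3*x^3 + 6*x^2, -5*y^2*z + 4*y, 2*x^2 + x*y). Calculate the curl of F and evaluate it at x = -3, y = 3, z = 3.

(42, 9, 0)

(∇×F)₁ = ∂F₃/∂y − ∂F₂/∂z = x + 5*y^2
(∇×F)₂ = ∂F₁/∂z − ∂F₃/∂x = -4*x - y
(∇×F)₃ = ∂F₂/∂x − ∂F₁/∂y = 0
∇×F = (x + 5*y^2, -4*x - y, 0)
At (-3, 3, 3): (42, 9, 0).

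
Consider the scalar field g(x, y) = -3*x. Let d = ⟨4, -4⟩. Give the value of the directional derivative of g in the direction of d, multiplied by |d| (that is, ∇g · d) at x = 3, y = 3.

-12

∂g/∂x = -3
∂g/∂y = 0
∇g at (3, 3) = (-3, 0)
∇g · d = (-3)(4) + (0)(-4) = -12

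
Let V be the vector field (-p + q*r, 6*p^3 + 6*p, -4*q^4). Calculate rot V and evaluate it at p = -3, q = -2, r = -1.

(128, -2, 169)

(∇×V)₁ = ∂V₃/∂q − ∂V₂/∂r = -16*q^3
(∇×V)₂ = ∂V₁/∂r − ∂V₃/∂p = q
(∇×V)₃ = ∂V₂/∂p − ∂V₁/∂q = 18*p^2 - r + 6
∇×V = (-16*q^3, q, 18*p^2 - r + 6)
At (-3, -2, -1): (128, -2, 169).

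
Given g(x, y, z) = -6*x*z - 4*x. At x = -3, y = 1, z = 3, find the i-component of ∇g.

-22

(∇g)_1 = ∂g/∂x = -6*z - 4
At (-3, 1, 3): -22.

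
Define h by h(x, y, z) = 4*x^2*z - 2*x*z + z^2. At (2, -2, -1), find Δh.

∂²h/∂x² = 8*z
∂²h/∂y² = 0
∂²h/∂z² = 2
∇²h = 8*z + 2
At (2, -2, -1): -6.

-6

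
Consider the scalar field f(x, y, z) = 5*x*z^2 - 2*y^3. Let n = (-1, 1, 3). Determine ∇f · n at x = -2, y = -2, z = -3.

∂f/∂x = 5*z^2
∂f/∂y = -6*y^2
∂f/∂z = 10*x*z
∇f at (-2, -2, -3) = (45, -24, 60)
∇f · n = (45)(-1) + (-24)(1) + (60)(3) = 111

111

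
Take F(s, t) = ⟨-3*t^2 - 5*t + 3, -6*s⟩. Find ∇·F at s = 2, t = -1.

∂F₁/∂s = 0
∂F₂/∂t = 0
∇·F = 0
At (2, -1): 0.

0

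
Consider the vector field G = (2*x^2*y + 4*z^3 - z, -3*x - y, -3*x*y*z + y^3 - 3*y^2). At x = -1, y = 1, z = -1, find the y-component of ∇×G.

8

(∇×G)_2 = ∂G₁/∂z − ∂G₃/∂x
= 12*z^2 - 1 − (-3*y*z)
= 3*y*z + 12*z^2 - 1
At (-1, 1, -1): 8.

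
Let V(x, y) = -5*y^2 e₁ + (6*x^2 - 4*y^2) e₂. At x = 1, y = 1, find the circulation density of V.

∂V₂/∂x = 12*x
∂V₁/∂y = -10*y
Scalar curl = 12*x + 10*y
At (1, 1): 22.

22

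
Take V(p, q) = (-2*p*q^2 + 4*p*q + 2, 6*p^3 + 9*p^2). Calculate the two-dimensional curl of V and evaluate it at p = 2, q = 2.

116

∂V₂/∂p = 18*p^2 + 18*p
∂V₁/∂q = -4*p*q + 4*p
Scalar curl = 18*p^2 + 4*p*q + 14*p
At (2, 2): 116.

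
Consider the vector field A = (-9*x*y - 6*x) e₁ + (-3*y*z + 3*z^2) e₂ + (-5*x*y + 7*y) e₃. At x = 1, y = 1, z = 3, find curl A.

(∇×A)₁ = ∂A₃/∂y − ∂A₂/∂z = -5*x + 3*y - 6*z + 7
(∇×A)₂ = ∂A₁/∂z − ∂A₃/∂x = 5*y
(∇×A)₃ = ∂A₂/∂x − ∂A₁/∂y = 9*x
∇×A = (-5*x + 3*y - 6*z + 7, 5*y, 9*x)
At (1, 1, 3): (-13, 5, 9).

(-13, 5, 9)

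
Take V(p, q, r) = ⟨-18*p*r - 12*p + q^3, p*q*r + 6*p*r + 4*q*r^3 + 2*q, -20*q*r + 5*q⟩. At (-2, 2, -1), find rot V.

(17, 36, -20)

(∇×V)₁ = ∂V₃/∂q − ∂V₂/∂r = -p*q - 6*p - 12*q*r^2 - 20*r + 5
(∇×V)₂ = ∂V₁/∂r − ∂V₃/∂p = -18*p
(∇×V)₃ = ∂V₂/∂p − ∂V₁/∂q = -3*q^2 + q*r + 6*r
∇×V = (-p*q - 6*p - 12*q*r^2 - 20*r + 5, -18*p, -3*q^2 + q*r + 6*r)
At (-2, 2, -1): (17, 36, -20).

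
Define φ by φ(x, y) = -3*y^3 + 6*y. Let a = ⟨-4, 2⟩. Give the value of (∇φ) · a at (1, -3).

∂φ/∂x = 0
∂φ/∂y = -9*y^2 + 6
∇φ at (1, -3) = (0, -75)
∇φ · a = (0)(-4) + (-75)(2) = -150

-150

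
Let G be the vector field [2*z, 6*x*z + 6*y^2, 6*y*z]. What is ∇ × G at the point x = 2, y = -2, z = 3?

(∇×G)₁ = ∂G₃/∂y − ∂G₂/∂z = -6*x + 6*z
(∇×G)₂ = ∂G₁/∂z − ∂G₃/∂x = 2
(∇×G)₃ = ∂G₂/∂x − ∂G₁/∂y = 6*z
∇×G = (-6*x + 6*z, 2, 6*z)
At (2, -2, 3): (6, 2, 18).

(6, 2, 18)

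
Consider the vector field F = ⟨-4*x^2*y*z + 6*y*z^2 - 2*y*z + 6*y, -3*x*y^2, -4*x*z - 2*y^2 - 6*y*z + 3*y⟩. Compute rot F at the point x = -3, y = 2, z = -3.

(13, -160, -186)

(∇×F)₁ = ∂F₃/∂y − ∂F₂/∂z = -4*y - 6*z + 3
(∇×F)₂ = ∂F₁/∂z − ∂F₃/∂x = -4*x^2*y + 12*y*z - 2*y + 4*z
(∇×F)₃ = ∂F₂/∂x − ∂F₁/∂y = 4*x^2*z - 3*y^2 - 6*z^2 + 2*z - 6
∇×F = (-4*y - 6*z + 3, -4*x^2*y + 12*y*z - 2*y + 4*z, 4*x^2*z - 3*y^2 - 6*z^2 + 2*z - 6)
At (-3, 2, -3): (13, -160, -186).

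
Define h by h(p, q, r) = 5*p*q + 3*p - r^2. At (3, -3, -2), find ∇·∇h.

∂²h/∂p² = 0
∂²h/∂q² = 0
∂²h/∂r² = -2
∇²h = -2
At (3, -3, -2): -2.

-2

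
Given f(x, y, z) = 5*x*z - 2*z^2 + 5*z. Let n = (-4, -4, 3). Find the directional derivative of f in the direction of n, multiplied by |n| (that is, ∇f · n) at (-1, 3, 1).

-32

∂f/∂x = 5*z
∂f/∂y = 0
∂f/∂z = 5*x - 4*z + 5
∇f at (-1, 3, 1) = (5, 0, -4)
∇f · n = (5)(-4) + (0)(-4) + (-4)(3) = -32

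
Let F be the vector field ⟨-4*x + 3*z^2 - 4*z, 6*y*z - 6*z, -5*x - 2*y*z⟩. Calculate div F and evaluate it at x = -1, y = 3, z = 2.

2

∂F₁/∂x = -4
∂F₂/∂y = 6*z
∂F₃/∂z = -2*y
∇·F = -2*y + 6*z - 4
At (-1, 3, 2): 2.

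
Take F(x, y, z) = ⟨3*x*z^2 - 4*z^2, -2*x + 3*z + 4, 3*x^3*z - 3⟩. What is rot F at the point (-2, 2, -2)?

(-3, 112, -2)

(∇×F)₁ = ∂F₃/∂y − ∂F₂/∂z = -3
(∇×F)₂ = ∂F₁/∂z − ∂F₃/∂x = -9*x^2*z + 6*x*z - 8*z
(∇×F)₃ = ∂F₂/∂x − ∂F₁/∂y = -2
∇×F = (-3, -9*x^2*z + 6*x*z - 8*z, -2)
At (-2, 2, -2): (-3, 112, -2).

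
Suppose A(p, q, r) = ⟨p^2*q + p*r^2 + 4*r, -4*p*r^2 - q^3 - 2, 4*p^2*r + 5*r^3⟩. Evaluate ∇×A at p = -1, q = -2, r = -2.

(∇×A)₁ = ∂A₃/∂q − ∂A₂/∂r = 8*p*r
(∇×A)₂ = ∂A₁/∂r − ∂A₃/∂p = -6*p*r + 4
(∇×A)₃ = ∂A₂/∂p − ∂A₁/∂q = -p^2 - 4*r^2
∇×A = (8*p*r, -6*p*r + 4, -p^2 - 4*r^2)
At (-1, -2, -2): (16, -8, -17).

(16, -8, -17)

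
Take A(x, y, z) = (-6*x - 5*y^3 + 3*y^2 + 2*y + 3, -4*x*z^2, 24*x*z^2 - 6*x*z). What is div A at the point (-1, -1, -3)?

144

∂A₁/∂x = -6
∂A₂/∂y = 0
∂A₃/∂z = 48*x*z - 6*x
∇·A = 48*x*z - 6*x - 6
At (-1, -1, -3): 144.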